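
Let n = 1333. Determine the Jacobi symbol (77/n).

Reciprocity: 77 ≡ 1 and 1333 ≡ 1 (mod 4), so (77/1333) = +(1333/77).
Reduce top mod 77: now compute (24/77).
Pull out 2^3: since 77 ≡ 5 (mod 8), (2/77) = -1, so (2/77)^3 = -1.
Reciprocity: 3 ≡ 3 and 77 ≡ 1 (mod 4), so (3/77) = +(77/3).
Reduce top mod 3: now compute (2/3).
Pull out 2: since 3 ≡ 3 (mod 8), (2/3) = -1.
Reached (1/3) = 1. Collecting the sign flips along the way, the symbol is +1.

1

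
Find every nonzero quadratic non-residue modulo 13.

2,5,6,7,8,11

Square k = 1,…,6 (k and 13−k give the same square):
1²=1, 2²=4, 3²=9, 4²≡3, 5²≡12, 6²≡10 (mod 13).
The residues are {1, 3, 4, 9, 10, 12}; the non-residues are the remaining 6 nonzero classes.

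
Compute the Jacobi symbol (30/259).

1

Pull out 2: since 259 ≡ 3 (mod 8), (2/259) = -1.
Reciprocity: 15 ≡ 3 and 259 ≡ 3 (mod 4), so (15/259) = −(259/15).
Reduce top mod 15: now compute (4/15).
Pull out 2^2: since 15 ≡ 7 (mod 8), (2/15) = +1, so (2/15)^2 = +1.
Reached (1/15) = 1. Collecting the sign flips along the way, the symbol is +1.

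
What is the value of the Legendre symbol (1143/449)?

Euler's criterion: (1143/449) ≡ 245^224 (mod 449).
245^2 ≡ 308 (mod 449)
245^4 ≡ 125 (mod 449)
245^8 ≡ 359 (mod 449)
245^16 ≡ 18 (mod 449)
245^32 ≡ 324 (mod 449)
245^64 ≡ 359 (mod 449)
245^128 ≡ 18 (mod 449)
245^224 = 245^(128+64+32) ≡ 1 (mod 449).
Result is 1, so (1143/449) = 1.

1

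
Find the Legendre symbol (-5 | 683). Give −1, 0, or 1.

1

First reduce: -5 ≡ 678 (mod 683).
Pull out 2: since 683 ≡ 3 (mod 8), (2/683) = -1.
Reciprocity: 339 ≡ 3 and 683 ≡ 3 (mod 4), so (339/683) = −(683/339).
Reduce top mod 339: now compute (5/339).
Reciprocity: 5 ≡ 1 and 339 ≡ 3 (mod 4), so (5/339) = +(339/5).
Reduce top mod 5: now compute (4/5).
Pull out 2^2: since 5 ≡ 5 (mod 8), (2/5) = -1, so (2/5)^2 = +1.
Reached (1/5) = 1. Collecting the sign flips along the way, the symbol is +1.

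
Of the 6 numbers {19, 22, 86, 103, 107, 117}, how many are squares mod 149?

5

(19/149) = +1 → QR.
(22/149) = +1 → QR.
(86/149) = +1 → QR.
(103/149) = +1 → QR.
(107/149) = +1 → QR.
(117/149) = -1 → non-residue.
Total quadratic residues among the 6: 5.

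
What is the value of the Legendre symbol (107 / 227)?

Euler's criterion: (107/227) ≡ 107^113 (mod 227).
107^2 ≡ 99 (mod 227)
107^4 ≡ 40 (mod 227)
107^8 ≡ 11 (mod 227)
107^16 ≡ 121 (mod 227)
107^32 ≡ 113 (mod 227)
107^64 ≡ 57 (mod 227)
107^113 = 107^(64+32+16+1) ≡ 226 (mod 227).
Result is 226 ≡ −1, so (107/227) = −1.

-1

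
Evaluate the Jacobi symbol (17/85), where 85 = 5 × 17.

Reciprocity: 17 ≡ 1 and 85 ≡ 1 (mod 4), so (17/85) = +(85/17).
Reduce top mod 17: now compute (0/17).
Top reduces to 0: gcd > 1, so the symbol is 0.

0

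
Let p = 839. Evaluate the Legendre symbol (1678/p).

First reduce: 1678 ≡ 0 (mod 839).
Top reduces to 0: gcd > 1, so the symbol is 0.

0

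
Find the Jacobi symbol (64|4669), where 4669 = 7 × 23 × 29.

Pull out 2^6: since 4669 ≡ 5 (mod 8), (2/4669) = -1, so (2/4669)^6 = +1.
Reached (1/4669) = 1. Collecting the sign flips along the way, the symbol is +1.

1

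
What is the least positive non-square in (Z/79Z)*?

3

(2/79) = +1, so 2 is a residue.
(3/79) = −1, so 3 is the smallest positive non-residue mod 79.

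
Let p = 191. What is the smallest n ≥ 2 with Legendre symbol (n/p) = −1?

7

(2/191) = +1, so 2 is a residue.
(3/191) = +1, so 3 is a residue.
(4/191) = +1, so 4 is a residue.
(5/191) = +1, so 5 is a residue.
(6/191) = +1, so 6 is a residue.
(7/191) = −1, so 7 is the smallest positive non-residue mod 191.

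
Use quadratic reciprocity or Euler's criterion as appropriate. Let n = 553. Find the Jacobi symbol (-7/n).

0

First reduce: -7 ≡ 546 (mod 553).
Pull out 2: since 553 ≡ 1 (mod 8), (2/553) = +1.
Reciprocity: 273 ≡ 1 and 553 ≡ 1 (mod 4), so (273/553) = +(553/273).
Reduce top mod 273: now compute (7/273).
Reciprocity: 7 ≡ 3 and 273 ≡ 1 (mod 4), so (7/273) = +(273/7).
Reduce top mod 7: now compute (0/7).
Top reduces to 0: gcd > 1, so the symbol is 0.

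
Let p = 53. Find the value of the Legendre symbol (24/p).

Euler's criterion: (24/53) ≡ 24^26 (mod 53).
24^2 ≡ 46 (mod 53)
24^4 ≡ 49 (mod 53)
24^8 ≡ 16 (mod 53)
24^16 ≡ 44 (mod 53)
24^26 = 24^(16+8+2) ≡ 1 (mod 53).
Result is 1, so (24/53) = 1.

1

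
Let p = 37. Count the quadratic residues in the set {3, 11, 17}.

2

(3/37) = +1 → QR.
(11/37) = +1 → QR.
(17/37) = -1 → non-residue.
Total quadratic residues among the 3: 2.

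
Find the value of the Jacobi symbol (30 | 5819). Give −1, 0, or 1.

Pull out 2: since 5819 ≡ 3 (mod 8), (2/5819) = -1.
Reciprocity: 15 ≡ 3 and 5819 ≡ 3 (mod 4), so (15/5819) = −(5819/15).
Reduce top mod 15: now compute (14/15).
Pull out 2: since 15 ≡ 7 (mod 8), (2/15) = +1.
Reciprocity: 7 ≡ 3 and 15 ≡ 3 (mod 4), so (7/15) = −(15/7).
Reduce top mod 7: now compute (1/7).
Reached (1/7) = 1. Collecting the sign flips along the way, the symbol is -1.

-1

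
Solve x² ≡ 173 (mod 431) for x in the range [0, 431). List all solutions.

76, 355

Since 431 ≡ 3 (mod 4), a square root of 173 is 173^((431+1)/4) = 173^108 mod 431.
Repeated squaring: 173^2≡190, 173^4≡327, 173^8≡41, 173^16≡388, 173^32≡125, 173^64≡109 (mod 431).
173^108 = 173^(64+32+8+4) ≡ 76 (mod 431).
Check: 76² = 5776 ≡ 173 (mod 431). The two roots are 76 and 355.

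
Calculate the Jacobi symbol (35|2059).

Reciprocity: 35 ≡ 3 and 2059 ≡ 3 (mod 4), so (35/2059) = −(2059/35).
Reduce top mod 35: now compute (29/35).
Reciprocity: 29 ≡ 1 and 35 ≡ 3 (mod 4), so (29/35) = +(35/29).
Reduce top mod 29: now compute (6/29).
Pull out 2: since 29 ≡ 5 (mod 8), (2/29) = -1.
Reciprocity: 3 ≡ 3 and 29 ≡ 1 (mod 4), so (3/29) = +(29/3).
Reduce top mod 3: now compute (2/3).
Pull out 2: since 3 ≡ 3 (mod 8), (2/3) = -1.
Reached (1/3) = 1. Collecting the sign flips along the way, the symbol is -1.

-1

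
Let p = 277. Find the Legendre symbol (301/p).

-1

Euler's criterion: (301/277) ≡ 24^138 (mod 277).
24^2 ≡ 22 (mod 277)
24^4 ≡ 207 (mod 277)
24^8 ≡ 191 (mod 277)
24^16 ≡ 194 (mod 277)
24^32 ≡ 241 (mod 277)
24^64 ≡ 188 (mod 277)
24^128 ≡ 165 (mod 277)
24^138 = 24^(128+8+2) ≡ 276 (mod 277).
Result is 276 ≡ −1, so (301/277) = −1.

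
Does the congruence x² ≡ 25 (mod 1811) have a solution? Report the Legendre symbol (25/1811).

Reciprocity: 25 ≡ 1 and 1811 ≡ 3 (mod 4), so (25/1811) = +(1811/25).
Reduce top mod 25: now compute (11/25).
Reciprocity: 11 ≡ 3 and 25 ≡ 1 (mod 4), so (11/25) = +(25/11).
Reduce top mod 11: now compute (3/11).
Reciprocity: 3 ≡ 3 and 11 ≡ 3 (mod 4), so (3/11) = −(11/3).
Reduce top mod 3: now compute (2/3).
Pull out 2: since 3 ≡ 3 (mod 8), (2/3) = -1.
Reached (1/3) = 1. Collecting the sign flips along the way, the symbol is +1.

1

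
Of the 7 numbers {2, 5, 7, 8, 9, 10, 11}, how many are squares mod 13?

(2/13) = -1 → non-residue.
(5/13) = -1 → non-residue.
(7/13) = -1 → non-residue.
(8/13) = -1 → non-residue.
(9/13) = +1 → QR.
(10/13) = +1 → QR.
(11/13) = -1 → non-residue.
Total quadratic residues among the 7: 2.

2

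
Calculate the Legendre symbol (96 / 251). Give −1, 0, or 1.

Euler's criterion: (96/251) ≡ 96^125 (mod 251).
96^2 ≡ 180 (mod 251)
96^4 ≡ 21 (mod 251)
96^8 ≡ 190 (mod 251)
96^16 ≡ 207 (mod 251)
96^32 ≡ 179 (mod 251)
96^64 ≡ 164 (mod 251)
96^125 = 96^(64+32+16+8+4+1) ≡ 250 (mod 251).
Result is 250 ≡ −1, so (96/251) = −1.

-1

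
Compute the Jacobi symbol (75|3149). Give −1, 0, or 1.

Reciprocity: 75 ≡ 3 and 3149 ≡ 1 (mod 4), so (75/3149) = +(3149/75).
Reduce top mod 75: now compute (74/75).
Pull out 2: since 75 ≡ 3 (mod 8), (2/75) = -1.
Reciprocity: 37 ≡ 1 and 75 ≡ 3 (mod 4), so (37/75) = +(75/37).
Reduce top mod 37: now compute (1/37).
Reached (1/37) = 1. Collecting the sign flips along the way, the symbol is -1.

-1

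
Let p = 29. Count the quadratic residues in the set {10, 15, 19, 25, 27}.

1

(10/29) = -1 → non-residue.
(15/29) = -1 → non-residue.
(19/29) = -1 → non-residue.
(25/29) = +1 → QR.
(27/29) = -1 → non-residue.
Total quadratic residues among the 5: 1.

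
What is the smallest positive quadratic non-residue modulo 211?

(2/211) = −1, so 2 is the smallest positive non-residue mod 211.

2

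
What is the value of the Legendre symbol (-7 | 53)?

1

Euler's criterion: (-7/53) ≡ 46^26 (mod 53).
46^2 ≡ 49 (mod 53)
46^4 ≡ 16 (mod 53)
46^8 ≡ 44 (mod 53)
46^16 ≡ 28 (mod 53)
46^26 = 46^(16+8+2) ≡ 1 (mod 53).
Result is 1, so (-7/53) = 1.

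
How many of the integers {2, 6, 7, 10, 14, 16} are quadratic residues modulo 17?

(2/17) = +1 → QR.
(6/17) = -1 → non-residue.
(7/17) = -1 → non-residue.
(10/17) = -1 → non-residue.
(14/17) = -1 → non-residue.
(16/17) = +1 → QR.
Total quadratic residues among the 6: 2.

2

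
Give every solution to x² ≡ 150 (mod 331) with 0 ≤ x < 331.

124, 207

Since 331 ≡ 3 (mod 4), a square root of 150 is 150^((331+1)/4) = 150^83 mod 331.
Repeated squaring: 150^2≡323, 150^4≡64, 150^8≡124, 150^16≡150, 150^32≡323, 150^64≡64 (mod 331).
150^83 = 150^(64+16+2+1) ≡ 124 (mod 331).
Check: 124² = 15376 ≡ 150 (mod 331). The two roots are 124 and 207.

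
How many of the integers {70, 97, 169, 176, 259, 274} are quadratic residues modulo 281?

3

(70/281) = +1 → QR.
(97/281) = -1 → non-residue.
(169/281) = +1 → QR.
(176/281) = -1 → non-residue.
(259/281) = -1 → non-residue.
(274/281) = +1 → QR.
Total quadratic residues among the 6: 3.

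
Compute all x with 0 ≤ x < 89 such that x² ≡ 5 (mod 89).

19, 70

89 ≡ 1 (mod 4), so we find a root by search.
Trying successive values, 19² = 361 ≡ 5 (mod 89). The other root is 89 − 19 = 70.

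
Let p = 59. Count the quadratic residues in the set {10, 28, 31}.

(10/59) = -1 → non-residue.
(28/59) = +1 → QR.
(31/59) = -1 → non-residue.
Total quadratic residues among the 3: 1.

1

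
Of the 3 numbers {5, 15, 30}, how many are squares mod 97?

(5/97) = -1 → non-residue.
(15/97) = -1 → non-residue.
(30/97) = -1 → non-residue.
Total quadratic residues among the 3: 0.

0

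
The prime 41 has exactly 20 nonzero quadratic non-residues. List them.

Square k = 1,…,20 (k and 41−k give the same square):
1²=1, 2²=4, 3²=9, 4²=16, 5²=25, 6²=36, 7²≡8, 8²≡23, 9²≡40, 10²≡18, 11²≡39, 12²≡21, 13²≡5, 14²≡32, 15²≡20, 16²≡10, 17²≡2, 18²≡37, 19²≡33, 20²≡31 (mod 41).
The residues are {1, 2, 4, 5, 8, 9, 10, 16, 18, 20, 21, 23, 25, 31, 32, 33, 36, 37, 39, 40}; the non-residues are the remaining 20 nonzero classes.

3 6 7 11 12 13 14 15 17 19 22 24 26 27 28 29 30 34 35 38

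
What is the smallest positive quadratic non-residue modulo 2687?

5

(2/2687) = +1, so 2 is a residue.
(3/2687) = +1, so 3 is a residue.
(4/2687) = +1, so 4 is a residue.
(5/2687) = −1, so 5 is the smallest positive non-residue mod 2687.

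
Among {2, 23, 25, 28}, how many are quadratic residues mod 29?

3

(2/29) = -1 → non-residue.
(23/29) = +1 → QR.
(25/29) = +1 → QR.
(28/29) = +1 → QR.
Total quadratic residues among the 4: 3.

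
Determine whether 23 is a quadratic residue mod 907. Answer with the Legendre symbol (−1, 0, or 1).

1

Euler's criterion: (23/907) ≡ 23^453 (mod 907).
23^2 ≡ 529 (mod 907)
23^4 ≡ 485 (mod 907)
23^8 ≡ 312 (mod 907)
23^16 ≡ 295 (mod 907)
23^32 ≡ 860 (mod 907)
23^64 ≡ 395 (mod 907)
23^128 ≡ 21 (mod 907)
23^256 ≡ 441 (mod 907)
23^453 = 23^(256+128+64+4+1) ≡ 1 (mod 907).
Result is 1, so (23/907) = 1.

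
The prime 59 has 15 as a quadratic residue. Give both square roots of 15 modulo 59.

Since 59 ≡ 3 (mod 4), a square root of 15 is 15^((59+1)/4) = 15^15 mod 59.
Repeated squaring: 15^2≡48, 15^4≡3, 15^8≡9 (mod 59).
15^15 = 15^(8+4+2+1) ≡ 29 (mod 59).
Check: 29² = 841 ≡ 15 (mod 59). The two roots are 29 and 30.

29, 30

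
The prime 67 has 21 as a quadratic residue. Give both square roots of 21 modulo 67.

Since 67 ≡ 3 (mod 4), a square root of 21 is 21^((67+1)/4) = 21^17 mod 67.
Repeated squaring: 21^2≡39, 21^4≡47, 21^8≡65, 21^16≡4 (mod 67).
21^17 = 21^(16+1) ≡ 17 (mod 67).
Check: 17² = 289 ≡ 21 (mod 67). The two roots are 17 and 50.

17, 50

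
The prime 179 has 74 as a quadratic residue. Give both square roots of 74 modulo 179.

49, 130

Since 179 ≡ 3 (mod 4), a square root of 74 is 74^((179+1)/4) = 74^45 mod 179.
Repeated squaring: 74^2≡106, 74^4≡138, 74^8≡70, 74^16≡67, 74^32≡14 (mod 179).
74^45 = 74^(32+8+4+1) ≡ 49 (mod 179).
Check: 49² = 2401 ≡ 74 (mod 179). The two roots are 49 and 130.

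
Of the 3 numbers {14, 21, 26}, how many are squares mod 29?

0

(14/29) = -1 → non-residue.
(21/29) = -1 → non-residue.
(26/29) = -1 → non-residue.
Total quadratic residues among the 3: 0.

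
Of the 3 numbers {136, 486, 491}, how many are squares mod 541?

(136/541) = +1 → QR.
(486/541) = -1 → non-residue.
(491/541) = -1 → non-residue.
Total quadratic residues among the 3: 1.

1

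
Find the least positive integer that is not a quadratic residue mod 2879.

(2/2879) = +1, so 2 is a residue.
(3/2879) = +1, so 3 is a residue.
(4/2879) = +1, so 4 is a residue.
(5/2879) = +1, so 5 is a residue.
(6/2879) = +1, so 6 is a residue.
(7/2879) = −1, so 7 is the smallest positive non-residue mod 2879.

7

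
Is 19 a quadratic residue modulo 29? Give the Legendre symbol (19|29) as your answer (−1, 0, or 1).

Reciprocity: 19 ≡ 3 and 29 ≡ 1 (mod 4), so (19/29) = +(29/19).
Reduce top mod 19: now compute (10/19).
Pull out 2: since 19 ≡ 3 (mod 8), (2/19) = -1.
Reciprocity: 5 ≡ 1 and 19 ≡ 3 (mod 4), so (5/19) = +(19/5).
Reduce top mod 5: now compute (4/5).
Pull out 2^2: since 5 ≡ 5 (mod 8), (2/5) = -1, so (2/5)^2 = +1.
Reached (1/5) = 1. Collecting the sign flips along the way, the symbol is -1.

-1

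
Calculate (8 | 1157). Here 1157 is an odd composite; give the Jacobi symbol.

-1

Pull out 2^3: since 1157 ≡ 5 (mod 8), (2/1157) = -1, so (2/1157)^3 = -1.
Reached (1/1157) = 1. Collecting the sign flips along the way, the symbol is -1.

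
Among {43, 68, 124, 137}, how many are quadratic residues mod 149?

2

(43/149) = -1 → non-residue.
(68/149) = +1 → QR.
(124/149) = +1 → QR.
(137/149) = -1 → non-residue.
Total quadratic residues among the 4: 2.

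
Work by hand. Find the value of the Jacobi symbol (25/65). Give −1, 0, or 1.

Reciprocity: 25 ≡ 1 and 65 ≡ 1 (mod 4), so (25/65) = +(65/25).
Reduce top mod 25: now compute (15/25).
Reciprocity: 15 ≡ 3 and 25 ≡ 1 (mod 4), so (15/25) = +(25/15).
Reduce top mod 15: now compute (10/15).
Pull out 2: since 15 ≡ 7 (mod 8), (2/15) = +1.
Reciprocity: 5 ≡ 1 and 15 ≡ 3 (mod 4), so (5/15) = +(15/5).
Reduce top mod 5: now compute (0/5).
Top reduces to 0: gcd > 1, so the symbol is 0.

0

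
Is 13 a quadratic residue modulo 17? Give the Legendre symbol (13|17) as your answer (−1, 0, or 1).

Reciprocity: 13 ≡ 1 and 17 ≡ 1 (mod 4), so (13/17) = +(17/13).
Reduce top mod 13: now compute (4/13).
Pull out 2^2: since 13 ≡ 5 (mod 8), (2/13) = -1, so (2/13)^2 = +1.
Reached (1/13) = 1. Collecting the sign flips along the way, the symbol is +1.

1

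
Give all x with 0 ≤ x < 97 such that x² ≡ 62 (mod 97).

97 ≡ 1 (mod 4), so we find a root by search.
Trying successive values, 16² = 256 ≡ 62 (mod 97). The other root is 97 − 16 = 81.

16, 81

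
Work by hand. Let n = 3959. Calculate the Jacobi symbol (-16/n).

-1

First reduce: -16 ≡ 3943 (mod 3959).
Reciprocity: 3943 ≡ 3 and 3959 ≡ 3 (mod 4), so (3943/3959) = −(3959/3943).
Reduce top mod 3943: now compute (16/3943).
Pull out 2^4: since 3943 ≡ 7 (mod 8), (2/3943) = +1, so (2/3943)^4 = +1.
Reached (1/3943) = 1. Collecting the sign flips along the way, the symbol is -1.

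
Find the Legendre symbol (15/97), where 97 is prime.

Euler's criterion: (15/97) ≡ 15^48 (mod 97).
15^2 ≡ 31 (mod 97)
15^4 ≡ 88 (mod 97)
15^8 ≡ 81 (mod 97)
15^16 ≡ 62 (mod 97)
15^32 ≡ 61 (mod 97)
15^48 = 15^(32+16) ≡ 96 (mod 97).
Result is 96 ≡ −1, so (15/97) = −1.

-1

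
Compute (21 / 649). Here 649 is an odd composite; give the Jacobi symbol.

Reciprocity: 21 ≡ 1 and 649 ≡ 1 (mod 4), so (21/649) = +(649/21).
Reduce top mod 21: now compute (19/21).
Reciprocity: 19 ≡ 3 and 21 ≡ 1 (mod 4), so (19/21) = +(21/19).
Reduce top mod 19: now compute (2/19).
Pull out 2: since 19 ≡ 3 (mod 8), (2/19) = -1.
Reached (1/19) = 1. Collecting the sign flips along the way, the symbol is -1.

-1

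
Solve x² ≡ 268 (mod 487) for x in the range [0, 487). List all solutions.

75, 412

Since 487 ≡ 3 (mod 4), a square root of 268 is 268^((487+1)/4) = 268^122 mod 487.
Repeated squaring: 268^2≡235, 268^4≡194, 268^8≡137, 268^16≡263, 268^32≡15, 268^64≡225 (mod 487).
268^122 = 268^(64+32+16+8+2) ≡ 412 (mod 487).
Check: 412² = 169744 ≡ 268 (mod 487). The two roots are 75 and 412.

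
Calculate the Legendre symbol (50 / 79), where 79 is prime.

Pull out 2: since 79 ≡ 7 (mod 8), (2/79) = +1.
Reciprocity: 25 ≡ 1 and 79 ≡ 3 (mod 4), so (25/79) = +(79/25).
Reduce top mod 25: now compute (4/25).
Pull out 2^2: since 25 ≡ 1 (mod 8), (2/25) = +1, so (2/25)^2 = +1.
Reached (1/25) = 1. Collecting the sign flips along the way, the symbol is +1.

1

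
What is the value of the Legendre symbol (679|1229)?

Reciprocity: 679 ≡ 3 and 1229 ≡ 1 (mod 4), so (679/1229) = +(1229/679).
Reduce top mod 679: now compute (550/679).
Pull out 2: since 679 ≡ 7 (mod 8), (2/679) = +1.
Reciprocity: 275 ≡ 3 and 679 ≡ 3 (mod 4), so (275/679) = −(679/275).
Reduce top mod 275: now compute (129/275).
Reciprocity: 129 ≡ 1 and 275 ≡ 3 (mod 4), so (129/275) = +(275/129).
Reduce top mod 129: now compute (17/129).
Reciprocity: 17 ≡ 1 and 129 ≡ 1 (mod 4), so (17/129) = +(129/17).
Reduce top mod 17: now compute (10/17).
Pull out 2: since 17 ≡ 1 (mod 8), (2/17) = +1.
Reciprocity: 5 ≡ 1 and 17 ≡ 1 (mod 4), so (5/17) = +(17/5).
Reduce top mod 5: now compute (2/5).
Pull out 2: since 5 ≡ 5 (mod 8), (2/5) = -1.
Reached (1/5) = 1. Collecting the sign flips along the way, the symbol is +1.

1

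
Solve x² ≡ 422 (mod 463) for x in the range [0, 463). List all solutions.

214, 249

Since 463 ≡ 3 (mod 4), a square root of 422 is 422^((463+1)/4) = 422^116 mod 463.
Repeated squaring: 422^2≡292, 422^4≡72, 422^8≡91, 422^16≡410, 422^32≡31, 422^64≡35 (mod 463).
422^116 = 422^(64+32+16+4) ≡ 249 (mod 463).
Check: 249² = 62001 ≡ 422 (mod 463). The two roots are 214 and 249.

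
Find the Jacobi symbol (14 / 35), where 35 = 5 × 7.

Pull out 2: since 35 ≡ 3 (mod 8), (2/35) = -1.
Reciprocity: 7 ≡ 3 and 35 ≡ 3 (mod 4), so (7/35) = −(35/7).
Reduce top mod 7: now compute (0/7).
Top reduces to 0: gcd > 1, so the symbol is 0.

0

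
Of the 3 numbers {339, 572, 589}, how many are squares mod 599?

0

(339/599) = -1 → non-residue.
(572/599) = -1 → non-residue.
(589/599) = -1 → non-residue.
Total quadratic residues among the 3: 0.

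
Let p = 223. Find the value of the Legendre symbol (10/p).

-1

Pull out 2: since 223 ≡ 7 (mod 8), (2/223) = +1.
Reciprocity: 5 ≡ 1 and 223 ≡ 3 (mod 4), so (5/223) = +(223/5).
Reduce top mod 5: now compute (3/5).
Reciprocity: 3 ≡ 3 and 5 ≡ 1 (mod 4), so (3/5) = +(5/3).
Reduce top mod 3: now compute (2/3).
Pull out 2: since 3 ≡ 3 (mod 8), (2/3) = -1.
Reached (1/3) = 1. Collecting the sign flips along the way, the symbol is -1.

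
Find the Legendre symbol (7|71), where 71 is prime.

Reciprocity: 7 ≡ 3 and 71 ≡ 3 (mod 4), so (7/71) = −(71/7).
Reduce top mod 7: now compute (1/7).
Reached (1/7) = 1. Collecting the sign flips along the way, the symbol is -1.

-1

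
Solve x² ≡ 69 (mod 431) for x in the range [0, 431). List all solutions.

86, 345

Since 431 ≡ 3 (mod 4), a square root of 69 is 69^((431+1)/4) = 69^108 mod 431.
Repeated squaring: 69^2≡20, 69^4≡400, 69^8≡99, 69^16≡319, 69^32≡45, 69^64≡301 (mod 431).
69^108 = 69^(64+32+8+4) ≡ 345 (mod 431).
Check: 345² = 119025 ≡ 69 (mod 431). The two roots are 86 and 345.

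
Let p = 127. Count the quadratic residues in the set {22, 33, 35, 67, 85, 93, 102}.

2

(22/127) = +1 → QR.
(33/127) = -1 → non-residue.
(35/127) = +1 → QR.
(67/127) = -1 → non-residue.
(85/127) = -1 → non-residue.
(93/127) = -1 → non-residue.
(102/127) = -1 → non-residue.
Total quadratic residues among the 7: 2.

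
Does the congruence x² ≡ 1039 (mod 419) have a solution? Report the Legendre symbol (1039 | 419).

-1

Euler's criterion: (1039/419) ≡ 201^209 (mod 419).
201^2 ≡ 177 (mod 419)
201^4 ≡ 323 (mod 419)
201^8 ≡ 417 (mod 419)
201^16 ≡ 4 (mod 419)
201^32 ≡ 16 (mod 419)
201^64 ≡ 256 (mod 419)
201^128 ≡ 172 (mod 419)
201^209 = 201^(128+64+16+1) ≡ 418 (mod 419).
Result is 418 ≡ −1, so (1039/419) = −1.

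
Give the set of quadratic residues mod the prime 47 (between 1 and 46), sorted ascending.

1, 2, 3, 4, 6, 7, 8, 9, 12, 14, 16, 17, 18, 21, 24, 25, 27, 28, 32, 34, 36, 37, 42

Square k = 1,…,23 (k and 47−k give the same square):
1²=1, 2²=4, 3²=9, 4²=16, 5²=25, 6²=36, 7²≡2, 8²≡17, 9²≡34, 10²≡6, 11²≡27, 12²≡3, 13²≡28, 14²≡8, 15²≡37, 16²≡21, 17²≡7, 18²≡42, 19²≡32, 20²≡24, 21²≡18, 22²≡14, 23²≡12 (mod 47).
So the quadratic residues mod 47 are {1, 2, 3, 4, 6, 7, 8, 9, 12, 14, 16, 17, 18, 21, 24, 25, 27, 28, 32, 34, 36, 37, 42}.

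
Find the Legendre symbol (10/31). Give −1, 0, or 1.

Pull out 2: since 31 ≡ 7 (mod 8), (2/31) = +1.
Reciprocity: 5 ≡ 1 and 31 ≡ 3 (mod 4), so (5/31) = +(31/5).
Reduce top mod 5: now compute (1/5).
Reached (1/5) = 1. Collecting the sign flips along the way, the symbol is +1.

1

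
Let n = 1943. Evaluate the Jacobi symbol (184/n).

1

Pull out 2^3: since 1943 ≡ 7 (mod 8), (2/1943) = +1, so (2/1943)^3 = +1.
Reciprocity: 23 ≡ 3 and 1943 ≡ 3 (mod 4), so (23/1943) = −(1943/23).
Reduce top mod 23: now compute (11/23).
Reciprocity: 11 ≡ 3 and 23 ≡ 3 (mod 4), so (11/23) = −(23/11).
Reduce top mod 11: now compute (1/11).
Reached (1/11) = 1. Collecting the sign flips along the way, the symbol is +1.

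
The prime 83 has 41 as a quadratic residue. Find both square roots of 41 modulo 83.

Since 83 ≡ 3 (mod 4), a square root of 41 is 41^((83+1)/4) = 41^21 mod 83.
Repeated squaring: 41^2≡21, 41^4≡26, 41^8≡12, 41^16≡61 (mod 83).
41^21 = 41^(16+4+1) ≡ 37 (mod 83).
Check: 37² = 1369 ≡ 41 (mod 83). The two roots are 37 and 46.

37, 46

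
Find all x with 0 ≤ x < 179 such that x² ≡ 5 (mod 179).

Since 179 ≡ 3 (mod 4), a square root of 5 is 5^((179+1)/4) = 5^45 mod 179.
Repeated squaring: 5^2≡25, 5^4≡88, 5^8≡47, 5^16≡61, 5^32≡141 (mod 179).
5^45 = 5^(32+8+4+1) ≡ 149 (mod 179).
Check: 149² = 22201 ≡ 5 (mod 179). The two roots are 30 and 149.

30, 149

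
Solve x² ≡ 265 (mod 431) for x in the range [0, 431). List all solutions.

Since 431 ≡ 3 (mod 4), a square root of 265 is 265^((431+1)/4) = 265^108 mod 431.
Repeated squaring: 265^2≡403, 265^4≡353, 265^8≡50, 265^16≡345, 265^32≡69, 265^64≡20 (mod 431).
265^108 = 265^(64+32+8+4) ≡ 328 (mod 431).
Check: 328² = 107584 ≡ 265 (mod 431). The two roots are 103 and 328.

103, 328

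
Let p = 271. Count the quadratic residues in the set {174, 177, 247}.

(174/271) = +1 → QR.
(177/271) = +1 → QR.
(247/271) = +1 → QR.
Total quadratic residues among the 3: 3.

3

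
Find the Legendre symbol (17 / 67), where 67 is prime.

1

Reciprocity: 17 ≡ 1 and 67 ≡ 3 (mod 4), so (17/67) = +(67/17).
Reduce top mod 17: now compute (16/17).
Pull out 2^4: since 17 ≡ 1 (mod 8), (2/17) = +1, so (2/17)^4 = +1.
Reached (1/17) = 1. Collecting the sign flips along the way, the symbol is +1.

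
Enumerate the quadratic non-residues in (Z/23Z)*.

Square k = 1,…,11 (k and 23−k give the same square):
1²=1, 2²=4, 3²=9, 4²=16, 5²≡2, 6²≡13, 7²≡3, 8²≡18, 9²≡12, 10²≡8, 11²≡6 (mod 23).
The residues are {1, 2, 3, 4, 6, 8, 9, 12, 13, 16, 18}; the non-residues are the remaining 11 nonzero classes.

5, 7, 10, 11, 14, 15, 17, 19, 20, 21, 22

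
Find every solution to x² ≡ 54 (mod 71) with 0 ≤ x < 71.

Since 71 ≡ 3 (mod 4), a square root of 54 is 54^((71+1)/4) = 54^18 mod 71.
Repeated squaring: 54^2≡5, 54^4≡25, 54^8≡57, 54^16≡54 (mod 71).
54^18 = 54^(16+2) ≡ 57 (mod 71).
Check: 57² = 3249 ≡ 54 (mod 71). The two roots are 14 and 57.

14, 57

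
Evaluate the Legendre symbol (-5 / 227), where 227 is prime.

Euler's criterion: (-5/227) ≡ 222^113 (mod 227).
222^2 ≡ 25 (mod 227)
222^4 ≡ 171 (mod 227)
222^8 ≡ 185 (mod 227)
222^16 ≡ 175 (mod 227)
222^32 ≡ 207 (mod 227)
222^64 ≡ 173 (mod 227)
222^113 = 222^(64+32+16+1) ≡ 1 (mod 227).
Result is 1, so (-5/227) = 1.

1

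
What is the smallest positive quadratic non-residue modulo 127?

3

(2/127) = +1, so 2 is a residue.
(3/127) = −1, so 3 is the smallest positive non-residue mod 127.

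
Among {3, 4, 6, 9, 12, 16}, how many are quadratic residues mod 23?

6

(3/23) = +1 → QR.
(4/23) = +1 → QR.
(6/23) = +1 → QR.
(9/23) = +1 → QR.
(12/23) = +1 → QR.
(16/23) = +1 → QR.
Total quadratic residues among the 6: 6.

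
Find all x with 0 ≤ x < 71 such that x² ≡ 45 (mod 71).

20, 51

Since 71 ≡ 3 (mod 4), a square root of 45 is 45^((71+1)/4) = 45^18 mod 71.
Repeated squaring: 45^2≡37, 45^4≡20, 45^8≡45, 45^16≡37 (mod 71).
45^18 = 45^(16+2) ≡ 20 (mod 71).
Check: 20² = 400 ≡ 45 (mod 71). The two roots are 20 and 51.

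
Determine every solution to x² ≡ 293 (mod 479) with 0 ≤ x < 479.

Since 479 ≡ 3 (mod 4), a square root of 293 is 293^((479+1)/4) = 293^120 mod 479.
Repeated squaring: 293^2≡108, 293^4≡168, 293^8≡442, 293^16≡411, 293^32≡313, 293^64≡253 (mod 479).
293^120 = 293^(64+32+16+8) ≡ 432 (mod 479).
Check: 432² = 186624 ≡ 293 (mod 479). The two roots are 47 and 432.

47, 432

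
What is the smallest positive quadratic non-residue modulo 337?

(2/337) = +1, so 2 is a residue.
(3/337) = +1, so 3 is a residue.
(4/337) = +1, so 4 is a residue.
(5/337) = −1, so 5 is the smallest positive non-residue mod 337.

5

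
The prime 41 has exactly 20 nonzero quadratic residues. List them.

Square k = 1,…,20 (k and 41−k give the same square):
1²=1, 2²=4, 3²=9, 4²=16, 5²=25, 6²=36, 7²≡8, 8²≡23, 9²≡40, 10²≡18, 11²≡39, 12²≡21, 13²≡5, 14²≡32, 15²≡20, 16²≡10, 17²≡2, 18²≡37, 19²≡33, 20²≡31 (mod 41).
So the quadratic residues mod 41 are {1, 2, 4, 5, 8, 9, 10, 16, 18, 20, 21, 23, 25, 31, 32, 33, 36, 37, 39, 40}.

1, 2, 4, 5, 8, 9, 10, 16, 18, 20, 21, 23, 25, 31, 32, 33, 36, 37, 39, 40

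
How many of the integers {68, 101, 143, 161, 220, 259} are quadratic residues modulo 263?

(68/263) = +1 → QR.
(101/263) = -1 → non-residue.
(143/263) = +1 → QR.
(161/263) = -1 → non-residue.
(220/263) = -1 → non-residue.
(259/263) = -1 → non-residue.
Total quadratic residues among the 6: 2.

2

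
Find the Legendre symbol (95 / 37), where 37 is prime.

First reduce: 95 ≡ 21 (mod 37).
Reciprocity: 21 ≡ 1 and 37 ≡ 1 (mod 4), so (21/37) = +(37/21).
Reduce top mod 21: now compute (16/21).
Pull out 2^4: since 21 ≡ 5 (mod 8), (2/21) = -1, so (2/21)^4 = +1.
Reached (1/21) = 1. Collecting the sign flips along the way, the symbol is +1.

1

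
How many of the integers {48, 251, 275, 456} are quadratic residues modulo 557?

(48/557) = -1 → non-residue.
(251/557) = -1 → non-residue.
(275/557) = -1 → non-residue.
(456/557) = +1 → QR.
Total quadratic residues among the 4: 1.

1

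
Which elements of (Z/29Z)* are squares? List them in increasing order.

1,4,5,6,7,9,13,16,20,22,23,24,25,28

Square k = 1,…,14 (k and 29−k give the same square):
1²=1, 2²=4, 3²=9, 4²=16, 5²=25, 6²≡7, 7²≡20, 8²≡6, 9²≡23, 10²≡13, 11²≡5, 12²≡28, 13²≡24, 14²≡22 (mod 29).
So the quadratic residues mod 29 are {1, 4, 5, 6, 7, 9, 13, 16, 20, 22, 23, 24, 25, 28}.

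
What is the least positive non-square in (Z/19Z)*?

(2/19) = −1, so 2 is the smallest positive non-residue mod 19.

2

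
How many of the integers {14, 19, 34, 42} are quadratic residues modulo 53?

(14/53) = -1 → non-residue.
(19/53) = -1 → non-residue.
(34/53) = -1 → non-residue.
(42/53) = +1 → QR.
Total quadratic residues among the 4: 1.

1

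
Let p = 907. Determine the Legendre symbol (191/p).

Reciprocity: 191 ≡ 3 and 907 ≡ 3 (mod 4), so (191/907) = −(907/191).
Reduce top mod 191: now compute (143/191).
Reciprocity: 143 ≡ 3 and 191 ≡ 3 (mod 4), so (143/191) = −(191/143).
Reduce top mod 143: now compute (48/143).
Pull out 2^4: since 143 ≡ 7 (mod 8), (2/143) = +1, so (2/143)^4 = +1.
Reciprocity: 3 ≡ 3 and 143 ≡ 3 (mod 4), so (3/143) = −(143/3).
Reduce top mod 3: now compute (2/3).
Pull out 2: since 3 ≡ 3 (mod 8), (2/3) = -1.
Reached (1/3) = 1. Collecting the sign flips along the way, the symbol is +1.

1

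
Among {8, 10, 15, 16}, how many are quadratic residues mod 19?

(8/19) = -1 → non-residue.
(10/19) = -1 → non-residue.
(15/19) = -1 → non-residue.
(16/19) = +1 → QR.
Total quadratic residues among the 4: 1.

1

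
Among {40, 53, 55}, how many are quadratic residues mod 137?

0

(40/137) = -1 → non-residue.
(53/137) = -1 → non-residue.
(55/137) = -1 → non-residue.
Total quadratic residues among the 3: 0.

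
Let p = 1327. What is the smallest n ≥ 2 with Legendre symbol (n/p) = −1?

(2/1327) = +1, so 2 is a residue.
(3/1327) = −1, so 3 is the smallest positive non-residue mod 1327.

3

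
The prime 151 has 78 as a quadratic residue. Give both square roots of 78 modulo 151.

57, 94

Since 151 ≡ 3 (mod 4), a square root of 78 is 78^((151+1)/4) = 78^38 mod 151.
Repeated squaring: 78^2≡44, 78^4≡124, 78^8≡125, 78^16≡72, 78^32≡50 (mod 151).
78^38 = 78^(32+4+2) ≡ 94 (mod 151).
Check: 94² = 8836 ≡ 78 (mod 151). The two roots are 57 and 94.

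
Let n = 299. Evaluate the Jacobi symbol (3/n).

Reciprocity: 3 ≡ 3 and 299 ≡ 3 (mod 4), so (3/299) = −(299/3).
Reduce top mod 3: now compute (2/3).
Pull out 2: since 3 ≡ 3 (mod 8), (2/3) = -1.
Reached (1/3) = 1. Collecting the sign flips along the way, the symbol is +1.

1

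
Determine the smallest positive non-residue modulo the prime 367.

(2/367) = +1, so 2 is a residue.
(3/367) = −1, so 3 is the smallest positive non-residue mod 367.

3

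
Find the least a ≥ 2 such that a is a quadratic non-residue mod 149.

2

(2/149) = −1, so 2 is the smallest positive non-residue mod 149.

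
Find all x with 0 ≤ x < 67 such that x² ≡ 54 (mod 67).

11, 56

Since 67 ≡ 3 (mod 4), a square root of 54 is 54^((67+1)/4) = 54^17 mod 67.
Repeated squaring: 54^2≡35, 54^4≡19, 54^8≡26, 54^16≡6 (mod 67).
54^17 = 54^(16+1) ≡ 56 (mod 67).
Check: 56² = 3136 ≡ 54 (mod 67). The two roots are 11 and 56.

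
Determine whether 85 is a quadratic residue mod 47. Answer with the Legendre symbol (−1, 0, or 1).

-1

First reduce: 85 ≡ 38 (mod 47).
Pull out 2: since 47 ≡ 7 (mod 8), (2/47) = +1.
Reciprocity: 19 ≡ 3 and 47 ≡ 3 (mod 4), so (19/47) = −(47/19).
Reduce top mod 19: now compute (9/19).
Reciprocity: 9 ≡ 1 and 19 ≡ 3 (mod 4), so (9/19) = +(19/9).
Reduce top mod 9: now compute (1/9).
Reached (1/9) = 1. Collecting the sign flips along the way, the symbol is -1.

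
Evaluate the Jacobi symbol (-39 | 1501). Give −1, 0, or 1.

-1

First reduce: -39 ≡ 1462 (mod 1501).
Pull out 2: since 1501 ≡ 5 (mod 8), (2/1501) = -1.
Reciprocity: 731 ≡ 3 and 1501 ≡ 1 (mod 4), so (731/1501) = +(1501/731).
Reduce top mod 731: now compute (39/731).
Reciprocity: 39 ≡ 3 and 731 ≡ 3 (mod 4), so (39/731) = −(731/39).
Reduce top mod 39: now compute (29/39).
Reciprocity: 29 ≡ 1 and 39 ≡ 3 (mod 4), so (29/39) = +(39/29).
Reduce top mod 29: now compute (10/29).
Pull out 2: since 29 ≡ 5 (mod 8), (2/29) = -1.
Reciprocity: 5 ≡ 1 and 29 ≡ 1 (mod 4), so (5/29) = +(29/5).
Reduce top mod 5: now compute (4/5).
Pull out 2^2: since 5 ≡ 5 (mod 8), (2/5) = -1, so (2/5)^2 = +1.
Reached (1/5) = 1. Collecting the sign flips along the way, the symbol is -1.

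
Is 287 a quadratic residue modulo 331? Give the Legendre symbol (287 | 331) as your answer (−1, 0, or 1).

1

Reciprocity: 287 ≡ 3 and 331 ≡ 3 (mod 4), so (287/331) = −(331/287).
Reduce top mod 287: now compute (44/287).
Pull out 2^2: since 287 ≡ 7 (mod 8), (2/287) = +1, so (2/287)^2 = +1.
Reciprocity: 11 ≡ 3 and 287 ≡ 3 (mod 4), so (11/287) = −(287/11).
Reduce top mod 11: now compute (1/11).
Reached (1/11) = 1. Collecting the sign flips along the way, the symbol is +1.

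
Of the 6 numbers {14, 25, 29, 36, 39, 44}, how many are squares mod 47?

3

(14/47) = +1 → QR.
(25/47) = +1 → QR.
(29/47) = -1 → non-residue.
(36/47) = +1 → QR.
(39/47) = -1 → non-residue.
(44/47) = -1 → non-residue.
Total quadratic residues among the 6: 3.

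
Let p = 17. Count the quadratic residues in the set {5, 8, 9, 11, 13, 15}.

(5/17) = -1 → non-residue.
(8/17) = +1 → QR.
(9/17) = +1 → QR.
(11/17) = -1 → non-residue.
(13/17) = +1 → QR.
(15/17) = +1 → QR.
Total quadratic residues among the 6: 4.

4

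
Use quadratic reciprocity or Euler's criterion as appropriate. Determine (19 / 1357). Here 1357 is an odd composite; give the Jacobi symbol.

-1

Reciprocity: 19 ≡ 3 and 1357 ≡ 1 (mod 4), so (19/1357) = +(1357/19).
Reduce top mod 19: now compute (8/19).
Pull out 2^3: since 19 ≡ 3 (mod 8), (2/19) = -1, so (2/19)^3 = -1.
Reached (1/19) = 1. Collecting the sign flips along the way, the symbol is -1.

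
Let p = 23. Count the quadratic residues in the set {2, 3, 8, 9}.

4

(2/23) = +1 → QR.
(3/23) = +1 → QR.
(8/23) = +1 → QR.
(9/23) = +1 → QR.
Total quadratic residues among the 4: 4.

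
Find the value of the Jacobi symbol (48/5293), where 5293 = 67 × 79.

1

Pull out 2^4: since 5293 ≡ 5 (mod 8), (2/5293) = -1, so (2/5293)^4 = +1.
Reciprocity: 3 ≡ 3 and 5293 ≡ 1 (mod 4), so (3/5293) = +(5293/3).
Reduce top mod 3: now compute (1/3).
Reached (1/3) = 1. Collecting the sign flips along the way, the symbol is +1.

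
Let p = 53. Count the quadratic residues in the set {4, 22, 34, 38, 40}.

(4/53) = +1 → QR.
(22/53) = -1 → non-residue.
(34/53) = -1 → non-residue.
(38/53) = +1 → QR.
(40/53) = +1 → QR.
Total quadratic residues among the 5: 3.

3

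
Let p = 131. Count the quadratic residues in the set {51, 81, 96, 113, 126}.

2

(51/131) = -1 → non-residue.
(81/131) = +1 → QR.
(96/131) = -1 → non-residue.
(113/131) = +1 → QR.
(126/131) = -1 → non-residue.
Total quadratic residues among the 5: 2.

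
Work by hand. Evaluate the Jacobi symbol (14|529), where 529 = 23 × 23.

Pull out 2: since 529 ≡ 1 (mod 8), (2/529) = +1.
Reciprocity: 7 ≡ 3 and 529 ≡ 1 (mod 4), so (7/529) = +(529/7).
Reduce top mod 7: now compute (4/7).
Pull out 2^2: since 7 ≡ 7 (mod 8), (2/7) = +1, so (2/7)^2 = +1.
Reached (1/7) = 1. Collecting the sign flips along the way, the symbol is +1.

1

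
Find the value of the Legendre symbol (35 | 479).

1

Euler's criterion: (35/479) ≡ 35^239 (mod 479).
35^2 ≡ 267 (mod 479)
35^4 ≡ 397 (mod 479)
35^8 ≡ 18 (mod 479)
35^16 ≡ 324 (mod 479)
35^32 ≡ 75 (mod 479)
35^64 ≡ 356 (mod 479)
35^128 ≡ 280 (mod 479)
35^239 = 35^(128+64+32+8+4+2+1) ≡ 1 (mod 479).
Result is 1, so (35/479) = 1.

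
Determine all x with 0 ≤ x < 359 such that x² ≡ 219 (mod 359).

Since 359 ≡ 3 (mod 4), a square root of 219 is 219^((359+1)/4) = 219^90 mod 359.
Repeated squaring: 219^2≡214, 219^4≡203, 219^8≡283, 219^16≡32, 219^32≡306, 219^64≡296 (mod 359).
219^90 = 219^(64+16+8+2) ≡ 36 (mod 359).
Check: 36² = 1296 ≡ 219 (mod 359). The two roots are 36 and 323.

36, 323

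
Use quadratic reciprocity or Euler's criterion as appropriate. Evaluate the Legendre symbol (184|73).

First reduce: 184 ≡ 38 (mod 73).
Pull out 2: since 73 ≡ 1 (mod 8), (2/73) = +1.
Reciprocity: 19 ≡ 3 and 73 ≡ 1 (mod 4), so (19/73) = +(73/19).
Reduce top mod 19: now compute (16/19).
Pull out 2^4: since 19 ≡ 3 (mod 8), (2/19) = -1, so (2/19)^4 = +1.
Reached (1/19) = 1. Collecting the sign flips along the way, the symbol is +1.

1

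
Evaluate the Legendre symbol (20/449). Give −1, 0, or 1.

Euler's criterion: (20/449) ≡ 20^224 (mod 449).
20^2 ≡ 400 (mod 449)
20^4 ≡ 156 (mod 449)
20^8 ≡ 90 (mod 449)
20^16 ≡ 18 (mod 449)
20^32 ≡ 324 (mod 449)
20^64 ≡ 359 (mod 449)
20^128 ≡ 18 (mod 449)
20^224 = 20^(128+64+32) ≡ 1 (mod 449).
Result is 1, so (20/449) = 1.

1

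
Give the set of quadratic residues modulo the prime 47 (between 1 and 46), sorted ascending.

1,2,3,4,6,7,8,9,12,14,16,17,18,21,24,25,27,28,32,34,36,37,42

Square k = 1,…,23 (k and 47−k give the same square):
1²=1, 2²=4, 3²=9, 4²=16, 5²=25, 6²=36, 7²≡2, 8²≡17, 9²≡34, 10²≡6, 11²≡27, 12²≡3, 13²≡28, 14²≡8, 15²≡37, 16²≡21, 17²≡7, 18²≡42, 19²≡32, 20²≡24, 21²≡18, 22²≡14, 23²≡12 (mod 47).
So the quadratic residues mod 47 are {1, 2, 3, 4, 6, 7, 8, 9, 12, 14, 16, 17, 18, 21, 24, 25, 27, 28, 32, 34, 36, 37, 42}.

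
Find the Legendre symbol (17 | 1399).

-1

Reciprocity: 17 ≡ 1 and 1399 ≡ 3 (mod 4), so (17/1399) = +(1399/17).
Reduce top mod 17: now compute (5/17).
Reciprocity: 5 ≡ 1 and 17 ≡ 1 (mod 4), so (5/17) = +(17/5).
Reduce top mod 5: now compute (2/5).
Pull out 2: since 5 ≡ 5 (mod 8), (2/5) = -1.
Reached (1/5) = 1. Collecting the sign flips along the way, the symbol is -1.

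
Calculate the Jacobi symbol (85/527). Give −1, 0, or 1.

0

Reciprocity: 85 ≡ 1 and 527 ≡ 3 (mod 4), so (85/527) = +(527/85).
Reduce top mod 85: now compute (17/85).
Reciprocity: 17 ≡ 1 and 85 ≡ 1 (mod 4), so (17/85) = +(85/17).
Reduce top mod 17: now compute (0/17).
Top reduces to 0: gcd > 1, so the symbol is 0.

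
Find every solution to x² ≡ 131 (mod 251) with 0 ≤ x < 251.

Since 251 ≡ 3 (mod 4), a square root of 131 is 131^((251+1)/4) = 131^63 mod 251.
Repeated squaring: 131^2≡93, 131^4≡115, 131^8≡173, 131^16≡60, 131^32≡86 (mod 251).
131^63 = 131^(32+16+8+4+2+1) ≡ 181 (mod 251).
Check: 181² = 32761 ≡ 131 (mod 251). The two roots are 70 and 181.

70, 181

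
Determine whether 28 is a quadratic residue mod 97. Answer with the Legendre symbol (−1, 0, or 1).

-1

Pull out 2^2: since 97 ≡ 1 (mod 8), (2/97) = +1, so (2/97)^2 = +1.
Reciprocity: 7 ≡ 3 and 97 ≡ 1 (mod 4), so (7/97) = +(97/7).
Reduce top mod 7: now compute (6/7).
Pull out 2: since 7 ≡ 7 (mod 8), (2/7) = +1.
Reciprocity: 3 ≡ 3 and 7 ≡ 3 (mod 4), so (3/7) = −(7/3).
Reduce top mod 3: now compute (1/3).
Reached (1/3) = 1. Collecting the sign flips along the way, the symbol is -1.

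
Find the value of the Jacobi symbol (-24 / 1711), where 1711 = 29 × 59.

First reduce: -24 ≡ 1687 (mod 1711).
Reciprocity: 1687 ≡ 3 and 1711 ≡ 3 (mod 4), so (1687/1711) = −(1711/1687).
Reduce top mod 1687: now compute (24/1687).
Pull out 2^3: since 1687 ≡ 7 (mod 8), (2/1687) = +1, so (2/1687)^3 = +1.
Reciprocity: 3 ≡ 3 and 1687 ≡ 3 (mod 4), so (3/1687) = −(1687/3).
Reduce top mod 3: now compute (1/3).
Reached (1/3) = 1. Collecting the sign flips along the way, the symbol is +1.

1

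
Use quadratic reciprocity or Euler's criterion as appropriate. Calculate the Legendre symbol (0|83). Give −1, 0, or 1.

Top reduces to 0: gcd > 1, so the symbol is 0.

0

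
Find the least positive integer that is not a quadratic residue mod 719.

11

(2/719) = +1, so 2 is a residue.
(3/719) = +1, so 3 is a residue.
(4/719) = +1, so 4 is a residue.
(5/719) = +1, so 5 is a residue.
(6/719) = +1, so 6 is a residue.
(7/719) = +1, so 7 is a residue.
(8/719) = +1, so 8 is a residue.
(9/719) = +1, so 9 is a residue.
(10/719) = +1, so 10 is a residue.
(11/719) = −1, so 11 is the smallest positive non-residue mod 719.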